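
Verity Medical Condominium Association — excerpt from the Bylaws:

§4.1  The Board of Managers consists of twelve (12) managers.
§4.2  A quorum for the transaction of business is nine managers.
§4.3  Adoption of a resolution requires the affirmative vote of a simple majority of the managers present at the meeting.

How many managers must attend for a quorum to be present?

9

The quorum is fixed at 9.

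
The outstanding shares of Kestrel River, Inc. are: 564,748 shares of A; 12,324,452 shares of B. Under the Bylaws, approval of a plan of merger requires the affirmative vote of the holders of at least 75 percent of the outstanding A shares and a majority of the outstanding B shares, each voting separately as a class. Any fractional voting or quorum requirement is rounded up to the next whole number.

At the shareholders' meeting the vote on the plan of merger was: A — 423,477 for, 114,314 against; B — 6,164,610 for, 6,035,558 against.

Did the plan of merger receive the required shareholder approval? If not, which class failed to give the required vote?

A: 3/4 of 564748 = 423561; 423,561 required, 423,477 in favor — not approved.
B: a majority of 12324452 is 6162227; 6,162,227 required, 6,164,610 in favor — approved.

Not approved — the A shares did not give the required vote.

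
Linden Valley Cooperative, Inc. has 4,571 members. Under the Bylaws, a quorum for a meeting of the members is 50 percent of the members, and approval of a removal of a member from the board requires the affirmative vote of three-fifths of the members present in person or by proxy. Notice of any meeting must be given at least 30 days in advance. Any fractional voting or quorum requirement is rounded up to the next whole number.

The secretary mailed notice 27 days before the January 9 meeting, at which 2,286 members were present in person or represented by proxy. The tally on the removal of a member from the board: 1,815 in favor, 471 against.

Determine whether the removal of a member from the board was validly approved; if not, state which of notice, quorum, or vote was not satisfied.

Notice: 27 days given; 30 required. Not satisfied.
Quorum: 50% of 4,571 = 2,285.50, rounded up to 2,286; 2,286 present. Satisfied.
Vote: requires three-fifths of those present (2,286); 3/5 of 2286 = 1371.60, rounded up to 1372, so 1,372 needed; 1,815 in favor. Satisfied.

Invalid — notice requirement not satisfied.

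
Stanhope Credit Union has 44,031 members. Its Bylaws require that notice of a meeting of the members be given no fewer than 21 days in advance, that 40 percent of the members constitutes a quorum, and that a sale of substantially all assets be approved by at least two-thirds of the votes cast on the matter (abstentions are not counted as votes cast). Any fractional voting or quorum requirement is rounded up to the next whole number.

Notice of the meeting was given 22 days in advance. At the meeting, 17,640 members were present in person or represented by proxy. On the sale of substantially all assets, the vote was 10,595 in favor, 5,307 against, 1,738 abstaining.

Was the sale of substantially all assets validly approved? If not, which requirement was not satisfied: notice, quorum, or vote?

Invalid — vote requirement not satisfied.

Notice: 22 days given; 21 required. Satisfied.
Quorum: 40% of 44,031 = 17,612.40, rounded up to 17,613; 17,640 present. Satisfied.
Vote: requires two-thirds of the votes cast (17,640 − 1,738 abstaining = 15,902); 2/3 of 15902 = 10601.33, rounded up to 10602, so 10,602 needed; 10,595 in favor. Not satisfied.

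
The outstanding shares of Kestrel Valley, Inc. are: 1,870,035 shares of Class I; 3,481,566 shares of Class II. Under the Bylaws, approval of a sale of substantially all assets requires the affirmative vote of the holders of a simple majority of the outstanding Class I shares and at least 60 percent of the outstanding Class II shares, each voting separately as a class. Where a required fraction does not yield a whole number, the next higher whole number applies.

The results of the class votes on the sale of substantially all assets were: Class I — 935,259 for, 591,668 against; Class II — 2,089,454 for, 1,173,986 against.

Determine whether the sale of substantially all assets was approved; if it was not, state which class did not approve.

Approved — every class gave the required vote.

Class I: a majority of 1870035 is 935018; 935,018 required, 935,259 in favor — approved.
Class II: 3/5 of 3481566 = 2088939.60, rounded up to 2088940; 2,088,940 required, 2,089,454 in favor — approved.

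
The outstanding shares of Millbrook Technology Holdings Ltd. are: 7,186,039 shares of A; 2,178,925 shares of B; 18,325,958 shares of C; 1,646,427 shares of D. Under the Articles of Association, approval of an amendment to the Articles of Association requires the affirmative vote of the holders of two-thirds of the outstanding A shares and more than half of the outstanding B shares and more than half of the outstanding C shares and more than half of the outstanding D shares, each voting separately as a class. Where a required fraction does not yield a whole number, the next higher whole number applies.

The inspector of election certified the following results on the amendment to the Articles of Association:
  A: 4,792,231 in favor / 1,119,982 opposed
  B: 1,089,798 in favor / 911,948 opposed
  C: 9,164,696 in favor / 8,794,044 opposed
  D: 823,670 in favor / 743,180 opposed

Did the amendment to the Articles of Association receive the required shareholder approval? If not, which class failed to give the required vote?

Approved — every class gave the required vote.

A: 2/3 of 7186039 = 4790692.67, rounded up to 4790693; 4,790,693 required, 4,792,231 in favor — approved.
B: a majority of 2178925 is 1089463; 1,089,463 required, 1,089,798 in favor — approved.
C: a majority of 18325958 is 9162980; 9,162,980 required, 9,164,696 in favor — approved.
D: a majority of 1646427 is 823214; 823,214 required, 823,670 in favor — approved.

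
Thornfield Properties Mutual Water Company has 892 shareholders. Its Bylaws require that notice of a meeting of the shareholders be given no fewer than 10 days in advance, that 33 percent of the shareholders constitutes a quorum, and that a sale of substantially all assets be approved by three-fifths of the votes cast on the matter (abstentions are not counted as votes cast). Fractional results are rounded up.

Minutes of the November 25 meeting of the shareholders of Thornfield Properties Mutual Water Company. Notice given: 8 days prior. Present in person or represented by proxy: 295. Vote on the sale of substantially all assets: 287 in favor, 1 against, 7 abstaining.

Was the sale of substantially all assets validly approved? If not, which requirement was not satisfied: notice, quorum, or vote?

Invalid — notice requirement not satisfied.

Notice: 8 days given; 10 required. Not satisfied.
Quorum: 33% of 892 = 294.36, rounded up to 295; 295 present. Satisfied.
Vote: requires three-fifths of the votes cast (295 − 7 abstaining = 288); 3/5 of 288 = 172.80, rounded up to 173, so 173 needed; 287 in favor. Satisfied.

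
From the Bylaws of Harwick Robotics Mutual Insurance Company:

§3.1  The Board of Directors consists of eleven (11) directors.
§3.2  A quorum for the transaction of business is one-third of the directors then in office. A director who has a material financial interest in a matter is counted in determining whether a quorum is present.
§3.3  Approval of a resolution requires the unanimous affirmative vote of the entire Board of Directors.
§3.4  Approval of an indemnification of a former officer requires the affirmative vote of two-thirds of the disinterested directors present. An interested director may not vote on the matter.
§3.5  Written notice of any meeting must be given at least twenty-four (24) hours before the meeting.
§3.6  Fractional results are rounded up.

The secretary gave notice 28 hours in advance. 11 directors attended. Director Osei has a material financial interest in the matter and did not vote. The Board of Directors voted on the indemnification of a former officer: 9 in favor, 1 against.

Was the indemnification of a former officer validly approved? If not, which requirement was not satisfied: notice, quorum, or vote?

Valid — all requirements satisfied.

Notice: 28 hours given; 24 required (28 ≥ 24). Satisfied.
Quorum: 11 present (interested directors count toward quorum); quorum is 4. Satisfied.
Vote: the indemnification of a former officer requires two-thirds of the disinterested directors present (11 − 1 = 10). 2/3 of 10 = 6.67, rounded up to 7, so 7 affirmative votes are needed; 9 voted in favor. Satisfied.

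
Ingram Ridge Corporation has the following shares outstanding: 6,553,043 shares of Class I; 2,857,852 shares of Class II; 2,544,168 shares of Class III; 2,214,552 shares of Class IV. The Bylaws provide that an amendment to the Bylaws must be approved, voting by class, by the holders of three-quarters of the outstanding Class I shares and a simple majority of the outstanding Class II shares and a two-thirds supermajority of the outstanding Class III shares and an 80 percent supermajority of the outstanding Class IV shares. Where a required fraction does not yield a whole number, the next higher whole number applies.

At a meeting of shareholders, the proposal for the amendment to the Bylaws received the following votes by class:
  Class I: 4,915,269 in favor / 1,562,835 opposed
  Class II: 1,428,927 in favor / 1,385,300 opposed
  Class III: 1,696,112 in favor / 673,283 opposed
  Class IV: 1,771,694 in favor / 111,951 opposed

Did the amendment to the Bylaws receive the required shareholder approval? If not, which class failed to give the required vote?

Class I: 3/4 of 6553043 = 4914782.25, rounded up to 4914783; 4,914,783 required, 4,915,269 in favor — approved.
Class II: a majority of 2857852 is 1428927; 1,428,927 required, 1,428,927 in favor — approved.
Class III: 2/3 of 2544168 = 1696112; 1,696,112 required, 1,696,112 in favor — approved.
Class IV: 4/5 of 2214552 = 1771641.60, rounded up to 1771642; 1,771,642 required, 1,771,694 in favor — approved.

Approved — every class gave the required vote.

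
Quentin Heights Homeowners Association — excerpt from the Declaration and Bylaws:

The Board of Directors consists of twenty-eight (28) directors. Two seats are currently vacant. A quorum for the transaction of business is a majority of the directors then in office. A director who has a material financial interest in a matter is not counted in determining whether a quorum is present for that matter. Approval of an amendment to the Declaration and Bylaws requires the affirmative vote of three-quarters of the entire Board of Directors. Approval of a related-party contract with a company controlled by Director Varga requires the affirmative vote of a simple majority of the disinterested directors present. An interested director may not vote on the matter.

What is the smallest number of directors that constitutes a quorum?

A majority of 26 is 14.

14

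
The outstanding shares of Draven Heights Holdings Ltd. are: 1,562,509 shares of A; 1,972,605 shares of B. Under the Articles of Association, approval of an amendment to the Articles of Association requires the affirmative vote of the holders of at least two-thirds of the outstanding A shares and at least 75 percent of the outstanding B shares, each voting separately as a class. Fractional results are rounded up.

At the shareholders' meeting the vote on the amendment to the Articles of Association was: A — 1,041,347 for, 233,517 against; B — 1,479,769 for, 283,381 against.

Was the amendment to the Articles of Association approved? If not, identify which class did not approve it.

Not approved — the A shares did not give the required vote.

A: 2/3 of 1562509 = 1041672.67, rounded up to 1041673; 1,041,673 required, 1,041,347 in favor — not approved.
B: 3/4 of 1972605 = 1479453.75, rounded up to 1479454; 1,479,454 required, 1,479,769 in favor — approved.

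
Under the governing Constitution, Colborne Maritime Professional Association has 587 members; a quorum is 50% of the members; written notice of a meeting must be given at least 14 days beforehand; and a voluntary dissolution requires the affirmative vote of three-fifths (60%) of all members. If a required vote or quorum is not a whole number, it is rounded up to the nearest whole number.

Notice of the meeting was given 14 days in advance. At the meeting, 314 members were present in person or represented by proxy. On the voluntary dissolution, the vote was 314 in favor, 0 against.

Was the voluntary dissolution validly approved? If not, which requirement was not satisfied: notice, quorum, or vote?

Notice: 14 days given; 14 required. Satisfied.
Quorum: 50% of 587 = 293.50, rounded up to 294; 314 present. Satisfied.
Vote: requires three-fifths of all members (587); 3/5 of 587 = 352.20, rounded up to 353, so 353 needed; 314 in favor. Not satisfied.

Invalid — vote requirement not satisfied.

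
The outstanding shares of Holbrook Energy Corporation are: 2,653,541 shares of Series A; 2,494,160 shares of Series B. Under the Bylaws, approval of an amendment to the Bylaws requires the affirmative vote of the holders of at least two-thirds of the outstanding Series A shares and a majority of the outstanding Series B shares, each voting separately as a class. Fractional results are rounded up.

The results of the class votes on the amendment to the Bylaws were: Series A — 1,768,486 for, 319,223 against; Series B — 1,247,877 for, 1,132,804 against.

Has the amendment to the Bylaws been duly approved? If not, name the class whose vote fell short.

Series A: 2/3 of 2653541 = 1769027.33, rounded up to 1769028; 1,769,028 required, 1,768,486 in favor — not approved.
Series B: a majority of 2494160 is 1247081; 1,247,081 required, 1,247,877 in favor — approved.

Not approved — the Series A shares did not give the required vote.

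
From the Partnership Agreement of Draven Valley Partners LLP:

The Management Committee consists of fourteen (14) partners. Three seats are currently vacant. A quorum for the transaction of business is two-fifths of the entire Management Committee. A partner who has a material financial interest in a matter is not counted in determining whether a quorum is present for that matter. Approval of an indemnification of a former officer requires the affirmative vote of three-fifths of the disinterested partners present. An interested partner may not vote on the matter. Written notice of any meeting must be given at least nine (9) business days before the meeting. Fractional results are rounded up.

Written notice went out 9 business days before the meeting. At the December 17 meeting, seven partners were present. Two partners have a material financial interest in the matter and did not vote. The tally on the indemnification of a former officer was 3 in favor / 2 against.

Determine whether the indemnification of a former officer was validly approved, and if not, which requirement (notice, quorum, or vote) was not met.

Notice: 9 business days given; 9 required (9 ≥ 9). Satisfied.
Quorum: 7 present, but the 2 interested partners do not count, leaving 5. Quorum is 6. Not satisfied.
Vote: the indemnification of a former officer requires three-fifths of the disinterested partners present (7 − 2 = 5). 3/5 of 5 = 3, so 3 affirmative votes are needed; 3 voted in favor. Satisfied. (Moot — without a quorum no business can be validly transacted.)

Invalid — quorum requirement not satisfied.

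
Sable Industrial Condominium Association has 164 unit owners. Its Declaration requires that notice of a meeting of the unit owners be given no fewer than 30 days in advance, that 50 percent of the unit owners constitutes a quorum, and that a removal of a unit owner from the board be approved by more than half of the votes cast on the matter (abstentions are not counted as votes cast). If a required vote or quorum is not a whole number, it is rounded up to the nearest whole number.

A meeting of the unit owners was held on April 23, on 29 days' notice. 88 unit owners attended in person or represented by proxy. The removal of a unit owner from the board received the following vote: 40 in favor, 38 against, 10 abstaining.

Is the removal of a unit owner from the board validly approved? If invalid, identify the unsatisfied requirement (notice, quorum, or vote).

Invalid — notice requirement not satisfied.

Notice: 29 days given; 30 required. Not satisfied.
Quorum: 50% of 164 = 82; 88 present. Satisfied.
Vote: requires a majority of the votes cast (88 − 10 abstaining = 78); a majority of 78 is 40, so 40 needed; 40 in favor. Satisfied.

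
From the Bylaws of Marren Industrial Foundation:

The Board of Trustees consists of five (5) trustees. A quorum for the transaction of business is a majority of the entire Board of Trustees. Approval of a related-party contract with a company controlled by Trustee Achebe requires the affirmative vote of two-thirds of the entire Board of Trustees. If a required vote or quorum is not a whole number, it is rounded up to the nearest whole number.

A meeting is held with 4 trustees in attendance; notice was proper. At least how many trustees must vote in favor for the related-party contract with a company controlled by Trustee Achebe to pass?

4

The related-party contract with a company controlled by Trustee Achebe requires two-thirds of the entire Board of Trustees (5).
2/3 of 5 = 3.33, rounded up to 4.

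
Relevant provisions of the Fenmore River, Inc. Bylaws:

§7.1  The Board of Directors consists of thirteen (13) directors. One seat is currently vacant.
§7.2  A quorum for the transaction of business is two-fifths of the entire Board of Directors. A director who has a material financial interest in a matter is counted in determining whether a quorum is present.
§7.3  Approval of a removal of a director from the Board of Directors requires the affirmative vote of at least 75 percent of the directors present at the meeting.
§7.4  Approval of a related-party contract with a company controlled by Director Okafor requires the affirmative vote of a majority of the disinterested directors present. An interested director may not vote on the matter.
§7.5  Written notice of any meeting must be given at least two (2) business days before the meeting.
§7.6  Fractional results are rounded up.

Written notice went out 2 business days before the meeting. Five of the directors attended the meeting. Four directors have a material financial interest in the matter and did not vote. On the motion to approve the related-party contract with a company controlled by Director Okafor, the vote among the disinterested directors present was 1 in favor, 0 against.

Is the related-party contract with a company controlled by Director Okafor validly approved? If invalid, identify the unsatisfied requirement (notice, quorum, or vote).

Invalid — quorum requirement not satisfied.

Notice: 2 business days given; 2 required (2 ≥ 2). Satisfied.
Quorum: 5 present (interested directors count toward quorum); quorum is 6. Not satisfied.
Vote: the related-party contract with a company controlled by Director Okafor requires a majority of the disinterested directors present (5 − 4 = 1). A majority of 1 is 1, so 1 affirmative vote is needed; 1 voted in favor. Satisfied. (Moot — without a quorum no business can be validly transacted.)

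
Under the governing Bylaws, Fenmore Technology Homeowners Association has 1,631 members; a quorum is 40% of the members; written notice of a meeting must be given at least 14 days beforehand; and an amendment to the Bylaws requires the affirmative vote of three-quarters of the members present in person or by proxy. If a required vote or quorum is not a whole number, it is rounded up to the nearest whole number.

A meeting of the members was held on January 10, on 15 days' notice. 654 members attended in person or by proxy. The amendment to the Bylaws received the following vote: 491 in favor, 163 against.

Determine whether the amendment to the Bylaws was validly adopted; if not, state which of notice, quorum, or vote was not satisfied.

Valid — all requirements satisfied.

Notice: 15 days given; 14 required. Satisfied.
Quorum: 40% of 1,631 = 652.40, rounded up to 653; 654 present. Satisfied.
Vote: requires three-fourths of those present (654); 3/4 of 654 = 490.50, rounded up to 491, so 491 needed; 491 in favor. Satisfied.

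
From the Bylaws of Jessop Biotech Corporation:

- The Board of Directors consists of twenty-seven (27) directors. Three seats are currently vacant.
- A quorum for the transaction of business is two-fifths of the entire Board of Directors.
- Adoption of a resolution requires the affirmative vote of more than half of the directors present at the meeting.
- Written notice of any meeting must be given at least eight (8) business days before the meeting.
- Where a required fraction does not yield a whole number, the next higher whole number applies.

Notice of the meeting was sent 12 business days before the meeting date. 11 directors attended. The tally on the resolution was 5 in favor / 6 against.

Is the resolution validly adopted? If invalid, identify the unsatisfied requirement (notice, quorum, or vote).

Invalid — vote requirement not satisfied.

Notice: 12 business days given; 8 required (12 ≥ 8). Satisfied.
Quorum: 11 present; quorum is 11. Satisfied.
Vote: the resolution requires a majority of the directors present (11). A majority of 11 is 6, so 6 affirmative votes are needed; 5 voted in favor. Not satisfied.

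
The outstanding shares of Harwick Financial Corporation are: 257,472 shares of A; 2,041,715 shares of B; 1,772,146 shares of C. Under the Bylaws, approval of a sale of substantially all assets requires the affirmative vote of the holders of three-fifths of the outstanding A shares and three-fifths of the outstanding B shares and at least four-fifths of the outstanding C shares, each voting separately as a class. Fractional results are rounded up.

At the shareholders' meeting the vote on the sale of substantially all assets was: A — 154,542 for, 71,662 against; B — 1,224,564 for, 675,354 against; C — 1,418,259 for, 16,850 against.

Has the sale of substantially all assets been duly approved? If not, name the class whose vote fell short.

Not approved — the B shares did not give the required vote.

A: 3/5 of 257472 = 154483.20, rounded up to 154484; 154,484 required, 154,542 in favor — approved.
B: 3/5 of 2041715 = 1225029; 1,225,029 required, 1,224,564 in favor — not approved.
C: 4/5 of 1772146 = 1417716.80, rounded up to 1417717; 1,417,717 required, 1,418,259 in favor — approved.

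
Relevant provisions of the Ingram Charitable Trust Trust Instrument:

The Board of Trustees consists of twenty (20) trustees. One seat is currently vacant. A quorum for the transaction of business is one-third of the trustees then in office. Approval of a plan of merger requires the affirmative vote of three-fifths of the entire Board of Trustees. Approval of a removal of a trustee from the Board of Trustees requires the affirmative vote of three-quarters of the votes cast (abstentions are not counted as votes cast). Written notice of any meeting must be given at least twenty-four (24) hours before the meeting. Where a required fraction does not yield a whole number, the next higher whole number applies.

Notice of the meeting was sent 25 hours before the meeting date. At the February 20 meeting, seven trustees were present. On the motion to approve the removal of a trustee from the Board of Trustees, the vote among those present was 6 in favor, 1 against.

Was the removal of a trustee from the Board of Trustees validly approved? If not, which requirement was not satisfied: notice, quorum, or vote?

Notice: 25 hours given; 24 required (25 ≥ 24). Satisfied.
Quorum: 7 present; quorum is 7. Satisfied.
Vote: the removal of a trustee from the Board of Trustees requires three-fourths of the votes cast (7). 3/4 of 7 = 5.25, rounded up to 6, so 6 affirmative votes are needed; 6 voted in favor. Satisfied.

Valid — all requirements satisfied.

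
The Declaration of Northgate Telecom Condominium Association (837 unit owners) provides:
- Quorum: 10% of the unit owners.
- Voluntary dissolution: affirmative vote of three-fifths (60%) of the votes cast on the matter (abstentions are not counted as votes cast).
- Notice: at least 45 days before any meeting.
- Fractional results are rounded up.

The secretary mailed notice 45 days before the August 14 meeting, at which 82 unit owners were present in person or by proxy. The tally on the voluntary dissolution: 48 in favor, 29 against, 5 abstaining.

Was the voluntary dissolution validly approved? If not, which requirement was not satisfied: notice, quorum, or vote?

Invalid — quorum requirement not satisfied.

Notice: 45 days given; 45 required. Satisfied.
Quorum: 10% of 837 = 83.70, rounded up to 84; 82 present. Not satisfied.
Vote: requires three-fifths of the votes cast (82 − 5 abstaining = 77); 3/5 of 77 = 46.20, rounded up to 47, so 47 needed; 48 in favor. Satisfied.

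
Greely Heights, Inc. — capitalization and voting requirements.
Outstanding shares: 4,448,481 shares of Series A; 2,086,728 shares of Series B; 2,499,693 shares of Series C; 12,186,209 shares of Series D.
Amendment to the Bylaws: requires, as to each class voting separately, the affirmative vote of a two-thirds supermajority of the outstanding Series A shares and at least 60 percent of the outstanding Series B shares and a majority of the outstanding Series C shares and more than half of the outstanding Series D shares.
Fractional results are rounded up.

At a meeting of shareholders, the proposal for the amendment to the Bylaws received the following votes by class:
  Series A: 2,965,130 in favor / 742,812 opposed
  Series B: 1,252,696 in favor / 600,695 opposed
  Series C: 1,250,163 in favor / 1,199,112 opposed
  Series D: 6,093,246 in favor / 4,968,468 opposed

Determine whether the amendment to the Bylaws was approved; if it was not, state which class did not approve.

Series A: 2/3 of 4448481 = 2965654; 2,965,654 required, 2,965,130 in favor — not approved.
Series B: 3/5 of 2086728 = 1252036.80, rounded up to 1252037; 1,252,037 required, 1,252,696 in favor — approved.
Series C: a majority of 2499693 is 1249847; 1,249,847 required, 1,250,163 in favor — approved.
Series D: a majority of 12186209 is 6093105; 6,093,105 required, 6,093,246 in favor — approved.

Not approved — the Series A shares did not give the required vote.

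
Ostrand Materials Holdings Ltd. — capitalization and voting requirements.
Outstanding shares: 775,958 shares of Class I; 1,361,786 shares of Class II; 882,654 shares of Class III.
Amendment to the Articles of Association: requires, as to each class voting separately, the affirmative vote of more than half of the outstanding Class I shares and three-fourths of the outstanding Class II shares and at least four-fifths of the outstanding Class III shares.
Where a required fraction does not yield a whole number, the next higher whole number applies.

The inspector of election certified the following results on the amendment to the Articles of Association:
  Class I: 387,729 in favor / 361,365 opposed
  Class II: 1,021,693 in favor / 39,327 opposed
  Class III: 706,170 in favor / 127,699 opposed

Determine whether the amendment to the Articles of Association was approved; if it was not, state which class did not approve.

Class I: a majority of 775958 is 387980; 387,980 required, 387,729 in favor — not approved.
Class II: 3/4 of 1361786 = 1021339.50, rounded up to 1021340; 1,021,340 required, 1,021,693 in favor — approved.
Class III: 4/5 of 882654 = 706123.20, rounded up to 706124; 706,124 required, 706,170 in favor — approved.

Not approved — the Class I shares did not give the required vote.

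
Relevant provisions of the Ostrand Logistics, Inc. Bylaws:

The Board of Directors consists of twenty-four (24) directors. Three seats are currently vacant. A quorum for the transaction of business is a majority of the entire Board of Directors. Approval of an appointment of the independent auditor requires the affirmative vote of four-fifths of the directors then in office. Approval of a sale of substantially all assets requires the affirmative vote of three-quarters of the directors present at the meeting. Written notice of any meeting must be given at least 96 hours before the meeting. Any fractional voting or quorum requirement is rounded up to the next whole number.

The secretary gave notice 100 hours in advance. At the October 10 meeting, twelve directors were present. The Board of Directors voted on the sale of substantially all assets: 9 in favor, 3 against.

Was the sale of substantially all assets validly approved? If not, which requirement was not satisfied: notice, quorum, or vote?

Invalid — quorum requirement not satisfied.

Notice: 100 hours given; 96 required (100 ≥ 96). Satisfied.
Quorum: 12 present; quorum is 13. Not satisfied.
Vote: the sale of substantially all assets requires three-fourths of the directors present (12). 3/4 of 12 = 9, so 9 affirmative votes are needed; 9 voted in favor. Satisfied. (Moot — without a quorum no business can be validly transacted.)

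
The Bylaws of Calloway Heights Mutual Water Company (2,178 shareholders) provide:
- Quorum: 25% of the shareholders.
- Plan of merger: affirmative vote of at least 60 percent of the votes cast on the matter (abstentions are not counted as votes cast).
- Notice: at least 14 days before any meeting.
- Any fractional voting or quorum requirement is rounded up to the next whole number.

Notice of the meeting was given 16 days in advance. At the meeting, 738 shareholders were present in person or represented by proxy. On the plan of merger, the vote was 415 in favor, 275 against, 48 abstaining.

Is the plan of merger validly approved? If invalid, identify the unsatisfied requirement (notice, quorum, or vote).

Notice: 16 days given; 14 required. Satisfied.
Quorum: 25% of 2,178 = 544.50, rounded up to 545; 738 present. Satisfied.
Vote: requires three-fifths of the votes cast (738 − 48 abstaining = 690); 3/5 of 690 = 414, so 414 needed; 415 in favor. Satisfied.

Valid — all requirements satisfied.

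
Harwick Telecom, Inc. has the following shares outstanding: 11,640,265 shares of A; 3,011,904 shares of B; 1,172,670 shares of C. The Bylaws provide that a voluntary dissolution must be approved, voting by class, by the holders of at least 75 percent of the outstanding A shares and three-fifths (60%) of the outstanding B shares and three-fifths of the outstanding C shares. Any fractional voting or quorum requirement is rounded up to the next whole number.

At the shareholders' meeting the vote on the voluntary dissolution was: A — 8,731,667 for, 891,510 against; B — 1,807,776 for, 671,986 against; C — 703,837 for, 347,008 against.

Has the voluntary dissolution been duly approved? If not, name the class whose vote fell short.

Approved — every class gave the required vote.

A: 3/4 of 11640265 = 8730198.75, rounded up to 8730199; 8,730,199 required, 8,731,667 in favor — approved.
B: 3/5 of 3011904 = 1807142.40, rounded up to 1807143; 1,807,143 required, 1,807,776 in favor — approved.
C: 3/5 of 1172670 = 703602; 703,602 required, 703,837 in favor — approved.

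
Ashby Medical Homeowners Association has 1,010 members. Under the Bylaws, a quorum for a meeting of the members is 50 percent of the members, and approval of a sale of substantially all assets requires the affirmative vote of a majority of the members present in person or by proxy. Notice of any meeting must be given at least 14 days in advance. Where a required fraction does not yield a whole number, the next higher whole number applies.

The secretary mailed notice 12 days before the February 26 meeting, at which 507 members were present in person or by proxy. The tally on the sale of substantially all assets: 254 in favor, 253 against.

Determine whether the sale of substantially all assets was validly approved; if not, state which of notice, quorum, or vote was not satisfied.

Invalid — notice requirement not satisfied.

Notice: 12 days given; 14 required. Not satisfied.
Quorum: 50% of 1,010 = 505; 507 present. Satisfied.
Vote: requires a majority of those present (507); a majority of 507 is 254, so 254 needed; 254 in favor. Satisfied.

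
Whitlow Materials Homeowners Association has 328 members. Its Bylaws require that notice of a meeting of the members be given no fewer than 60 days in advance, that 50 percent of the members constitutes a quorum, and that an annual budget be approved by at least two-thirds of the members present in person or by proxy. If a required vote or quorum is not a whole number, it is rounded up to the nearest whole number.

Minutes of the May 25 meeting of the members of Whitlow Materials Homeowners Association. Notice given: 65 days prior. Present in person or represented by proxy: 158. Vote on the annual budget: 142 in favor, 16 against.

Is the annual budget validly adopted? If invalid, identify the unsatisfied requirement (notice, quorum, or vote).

Notice: 65 days given; 60 required. Satisfied.
Quorum: 50% of 328 = 164; 158 present. Not satisfied.
Vote: requires two-thirds of those present (158); 2/3 of 158 = 105.33, rounded up to 106, so 106 needed; 142 in favor. Satisfied.

Invalid — quorum requirement not satisfied.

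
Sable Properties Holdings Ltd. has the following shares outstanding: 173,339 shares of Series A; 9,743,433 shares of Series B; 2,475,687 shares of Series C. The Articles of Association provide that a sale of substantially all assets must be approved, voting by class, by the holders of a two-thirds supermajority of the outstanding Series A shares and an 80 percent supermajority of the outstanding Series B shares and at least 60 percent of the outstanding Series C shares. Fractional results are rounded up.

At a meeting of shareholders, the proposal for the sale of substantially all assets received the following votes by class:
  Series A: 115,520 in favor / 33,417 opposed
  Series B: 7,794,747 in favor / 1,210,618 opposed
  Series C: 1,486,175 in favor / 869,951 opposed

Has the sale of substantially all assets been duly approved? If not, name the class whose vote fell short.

Not approved — the Series A shares did not give the required vote.

Series A: 2/3 of 173339 = 115559.33, rounded up to 115560; 115,560 required, 115,520 in favor — not approved.
Series B: 4/5 of 9743433 = 7794746.40, rounded up to 7794747; 7,794,747 required, 7,794,747 in favor — approved.
Series C: 3/5 of 2475687 = 1485412.20, rounded up to 1485413; 1,485,413 required, 1,486,175 in favor — approved.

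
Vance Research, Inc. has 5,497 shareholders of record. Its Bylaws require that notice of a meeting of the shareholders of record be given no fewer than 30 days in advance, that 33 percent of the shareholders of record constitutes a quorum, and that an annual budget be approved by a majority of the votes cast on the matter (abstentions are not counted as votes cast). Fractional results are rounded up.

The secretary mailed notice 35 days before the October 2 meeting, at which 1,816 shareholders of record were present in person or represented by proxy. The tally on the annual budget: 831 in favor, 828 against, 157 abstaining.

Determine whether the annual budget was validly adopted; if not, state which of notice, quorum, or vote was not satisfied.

Notice: 35 days given; 30 required. Satisfied.
Quorum: 33% of 5,497 = 1,814.01, rounded up to 1,815; 1,816 present. Satisfied.
Vote: requires a majority of the votes cast (1,816 − 157 abstaining = 1,659); a majority of 1659 is 830, so 830 needed; 831 in favor. Satisfied.

Valid — all requirements satisfied.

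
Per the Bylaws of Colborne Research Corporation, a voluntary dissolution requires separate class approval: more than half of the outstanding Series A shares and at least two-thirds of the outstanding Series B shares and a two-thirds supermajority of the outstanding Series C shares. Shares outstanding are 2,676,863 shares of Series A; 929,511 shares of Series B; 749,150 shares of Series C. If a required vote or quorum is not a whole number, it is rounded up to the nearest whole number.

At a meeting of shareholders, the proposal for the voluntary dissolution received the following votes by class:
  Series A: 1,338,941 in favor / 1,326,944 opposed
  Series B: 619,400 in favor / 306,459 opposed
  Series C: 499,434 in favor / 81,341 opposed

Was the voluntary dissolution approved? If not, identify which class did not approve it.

Not approved — the Series B shares did not give the required vote.

Series A: a majority of 2676863 is 1338432; 1,338,432 required, 1,338,941 in favor — approved.
Series B: 2/3 of 929511 = 619674; 619,674 required, 619,400 in favor — not approved.
Series C: 2/3 of 749150 = 499433.33, rounded up to 499434; 499,434 required, 499,434 in favor — approved.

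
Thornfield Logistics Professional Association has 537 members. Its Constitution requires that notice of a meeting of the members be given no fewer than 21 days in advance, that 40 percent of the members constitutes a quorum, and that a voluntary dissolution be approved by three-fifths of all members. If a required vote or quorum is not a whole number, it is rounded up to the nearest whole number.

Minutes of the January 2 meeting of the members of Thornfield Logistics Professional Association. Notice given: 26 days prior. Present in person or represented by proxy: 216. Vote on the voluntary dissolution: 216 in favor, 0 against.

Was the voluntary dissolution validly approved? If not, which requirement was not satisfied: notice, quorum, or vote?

Invalid — vote requirement not satisfied.

Notice: 26 days given; 21 required. Satisfied.
Quorum: 40% of 537 = 214.80, rounded up to 215; 216 present. Satisfied.
Vote: requires three-fifths of all members (537); 3/5 of 537 = 322.20, rounded up to 323, so 323 needed; 216 in favor. Not satisfied.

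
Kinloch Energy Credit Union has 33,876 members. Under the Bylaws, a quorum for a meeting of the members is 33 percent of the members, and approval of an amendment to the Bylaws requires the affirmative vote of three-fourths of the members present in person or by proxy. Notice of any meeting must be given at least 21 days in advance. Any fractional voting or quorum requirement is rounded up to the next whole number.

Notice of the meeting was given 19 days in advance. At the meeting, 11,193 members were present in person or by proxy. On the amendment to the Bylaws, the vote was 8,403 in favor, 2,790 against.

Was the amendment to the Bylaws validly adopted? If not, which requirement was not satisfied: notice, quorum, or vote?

Notice: 19 days given; 21 required. Not satisfied.
Quorum: 33% of 33,876 = 11,179.08, rounded up to 11,180; 11,193 present. Satisfied.
Vote: requires three-fourths of those present (11,193); 3/4 of 11193 = 8394.75, rounded up to 8395, so 8,395 needed; 8,403 in favor. Satisfied.

Invalid — notice requirement not satisfied.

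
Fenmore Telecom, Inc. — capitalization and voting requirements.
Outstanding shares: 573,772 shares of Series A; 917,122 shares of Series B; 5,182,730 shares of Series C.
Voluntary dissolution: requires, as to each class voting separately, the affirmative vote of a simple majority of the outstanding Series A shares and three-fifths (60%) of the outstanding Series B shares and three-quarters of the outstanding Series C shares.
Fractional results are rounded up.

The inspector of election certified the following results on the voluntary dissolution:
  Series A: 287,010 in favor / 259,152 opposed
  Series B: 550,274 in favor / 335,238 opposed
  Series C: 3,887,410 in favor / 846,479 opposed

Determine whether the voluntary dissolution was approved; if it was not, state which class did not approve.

Series A: a majority of 573772 is 286887; 286,887 required, 287,010 in favor — approved.
Series B: 3/5 of 917122 = 550273.20, rounded up to 550274; 550,274 required, 550,274 in favor — approved.
Series C: 3/4 of 5182730 = 3887047.50, rounded up to 3887048; 3,887,048 required, 3,887,410 in favor — approved.

Approved — every class gave the required vote.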